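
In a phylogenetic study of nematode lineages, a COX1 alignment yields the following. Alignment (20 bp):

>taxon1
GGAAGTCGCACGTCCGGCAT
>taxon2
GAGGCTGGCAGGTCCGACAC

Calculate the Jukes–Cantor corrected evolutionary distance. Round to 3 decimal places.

0.572

The sequences differ at 8 of 20 sites (2, 3, 4, 5, 7, 11, 17, 20), so p = 8/20 = 0.4.
d = −(3/4) ln(1 − 4p/3) = −0.75 ln(1 − 0.533333) = −0.75 ln(0.466667)
  = −0.75 × (-0.762139) = 0.571604 substitutions/site.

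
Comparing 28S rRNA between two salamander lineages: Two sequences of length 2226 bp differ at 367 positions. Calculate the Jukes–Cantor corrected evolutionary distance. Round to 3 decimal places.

p = 367/2226 ≈ 0.16487.
d = −(3/4) ln(1 − 4p/3) = −0.75 ln(1 − 0.219827) = −0.75 ln(0.780173)
  = −0.75 × (-0.248240) = 0.186180 substitutions/site.

0.186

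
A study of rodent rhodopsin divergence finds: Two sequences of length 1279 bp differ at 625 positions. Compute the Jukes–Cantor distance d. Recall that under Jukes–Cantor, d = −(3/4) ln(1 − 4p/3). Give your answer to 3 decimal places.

0.791

p = 625/1279 ≈ 0.488663.
d = −(3/4) ln(1 − 4p/3) = −0.75 ln(1 − 0.651551) = −0.75 ln(0.348449)
  = −0.75 × (-1.054263) = 0.790697 substitutions/site.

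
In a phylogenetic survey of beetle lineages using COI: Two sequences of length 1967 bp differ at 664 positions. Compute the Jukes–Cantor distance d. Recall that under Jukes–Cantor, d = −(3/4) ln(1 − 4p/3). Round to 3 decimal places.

p = 664/1967 ≈ 0.33757.
d = −(3/4) ln(1 − 4p/3) = −0.75 ln(1 − 0.450093) = −0.75 ln(0.549907)
  = −0.75 × (-0.598006) = 0.448505 substitutions/site.

0.449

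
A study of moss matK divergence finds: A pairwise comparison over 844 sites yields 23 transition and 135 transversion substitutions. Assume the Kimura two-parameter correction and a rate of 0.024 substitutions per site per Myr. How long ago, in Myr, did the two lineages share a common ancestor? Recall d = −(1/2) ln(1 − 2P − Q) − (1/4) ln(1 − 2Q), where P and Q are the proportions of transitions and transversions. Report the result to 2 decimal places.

P = 23/844 ≈ 0.027251 and Q = 135/844 ≈ 0.159953.
Under the Kimura two-parameter model, d = −½ ln(1 − 2P − Q) − ¼ ln(1 − 2Q).
1 − 2P − Q = 0.785545, giving −½ ln(0.785545) = 0.120689.
1 − 2Q = 0.680094, giving −¼ ln(0.680094) = 0.096381.
d = 0.120689 + 0.096381 = 0.217070.
Under a molecular clock d = 2μt, so t = d/(2μ) = 0.217070 / (2 × 0.024) = 4.52 Myr.

4.52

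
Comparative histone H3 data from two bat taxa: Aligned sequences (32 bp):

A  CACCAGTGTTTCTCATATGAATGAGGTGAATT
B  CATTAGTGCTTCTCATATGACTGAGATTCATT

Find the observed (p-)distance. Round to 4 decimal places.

0.2188

The sequences differ at 7 of 32 positions (sites 3, 4, 9, 21, 26, 28, 29).
p = 7/32 = 0.21875 ≈ 0.2188 (to 4 d.p.).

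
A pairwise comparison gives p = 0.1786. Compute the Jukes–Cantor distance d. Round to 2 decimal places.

0.20

d = −(3/4) ln(1 − 4p/3) = −0.75 ln(1 − 0.238133) = −0.75 ln(0.761867)
  = −0.75 × (-0.271983) = 0.203987 substitutions/site.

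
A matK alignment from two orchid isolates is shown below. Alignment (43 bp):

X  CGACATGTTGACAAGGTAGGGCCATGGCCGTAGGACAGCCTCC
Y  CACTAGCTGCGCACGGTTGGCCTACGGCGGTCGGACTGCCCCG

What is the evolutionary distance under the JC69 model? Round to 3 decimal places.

The sequences differ at 18 of 43 sites, so p = 18/43 ≈ 0.418605.
d = −(3/4) ln(1 − 4p/3) = −0.75 ln(1 − 0.55814) = −0.75 ln(0.44186)
  = −0.75 × (-0.816762) = 0.612572 substitutions/site.

0.613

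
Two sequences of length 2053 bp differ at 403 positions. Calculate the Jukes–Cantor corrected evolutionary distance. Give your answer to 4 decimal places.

p = 403/2053 ≈ 0.196298.
d = −(3/4) ln(1 − 4p/3) = −0.75 ln(1 − 0.261731) = −0.75 ln(0.738269)
  = −0.75 × (-0.303447) = 0.227585 substitutions/site.

0.2276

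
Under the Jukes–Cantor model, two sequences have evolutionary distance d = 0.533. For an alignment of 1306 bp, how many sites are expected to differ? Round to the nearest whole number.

498

Invert JC69: p = (3/4)(1 − e^(−4d/3)) = 0.75 × (1 − e^(-0.710667)) = 0.75 × (1 − 0.491316) = 0.381513.
Expected differing sites = pL ≈ 0.381513 × 1306 = 498.255978 ≈ 498.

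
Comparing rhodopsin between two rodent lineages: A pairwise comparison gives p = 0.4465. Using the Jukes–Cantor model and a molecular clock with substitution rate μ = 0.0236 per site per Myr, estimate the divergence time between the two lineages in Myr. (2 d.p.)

d = −(3/4) ln(1 − 4p/3) = −0.75 ln(1 − 0.595333) = −0.75 ln(0.404667)
  = −0.75 × (-0.904691) = 0.678518 substitutions/site.
Under a molecular clock d = 2μt, so t = d/(2μ) = 0.678518 / (2 × 0.0236) = 14.38 Myr.

14.38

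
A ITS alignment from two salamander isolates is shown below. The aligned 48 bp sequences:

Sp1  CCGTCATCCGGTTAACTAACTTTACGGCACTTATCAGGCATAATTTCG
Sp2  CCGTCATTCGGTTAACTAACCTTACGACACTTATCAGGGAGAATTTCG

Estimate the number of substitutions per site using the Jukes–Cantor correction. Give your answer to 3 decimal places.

The sequences differ at 5 of 48 sites (8, 21, 27, 39, 41), so p = 5/48 ≈ 0.104167.
d = −(3/4) ln(1 − 4p/3) = −0.75 ln(1 − 0.138889) = −0.75 ln(0.861111)
  = −0.75 × (-0.149532) = 0.112149 substitutions/site.

0.112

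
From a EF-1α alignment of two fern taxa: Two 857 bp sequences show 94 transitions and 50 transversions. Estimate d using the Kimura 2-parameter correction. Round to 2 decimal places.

P = 94/857 ≈ 0.109685 and Q = 50/857 ≈ 0.058343.
Under the Kimura two-parameter model, d = −½ ln(1 − 2P − Q) − ¼ ln(1 − 2Q).
1 − 2P − Q = 0.722287, giving −½ ln(0.722287) = 0.162666.
1 − 2Q = 0.883314, giving −¼ ln(0.883314) = 0.031019.
d = 0.162666 + 0.031019 = 0.193685.

0.19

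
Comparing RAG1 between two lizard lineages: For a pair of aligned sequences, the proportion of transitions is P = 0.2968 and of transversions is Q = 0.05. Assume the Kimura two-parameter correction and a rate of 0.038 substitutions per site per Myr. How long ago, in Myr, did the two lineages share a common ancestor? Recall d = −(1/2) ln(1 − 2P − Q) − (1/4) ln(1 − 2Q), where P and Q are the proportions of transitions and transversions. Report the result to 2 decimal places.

Under the Kimura two-parameter model, d = −½ ln(1 − 2P − Q) − ¼ ln(1 − 2Q).
1 − 2P − Q = 0.3564, giving −½ ln(0.3564) = 0.515851.
1 − 2Q = 0.9, giving −¼ ln(0.9) = 0.026340.
d = 0.515851 + 0.026340 = 0.542191.
Under a molecular clock d = 2μt, so t = d/(2μ) = 0.542191 / (2 × 0.038) = 7.13 Myr.

7.13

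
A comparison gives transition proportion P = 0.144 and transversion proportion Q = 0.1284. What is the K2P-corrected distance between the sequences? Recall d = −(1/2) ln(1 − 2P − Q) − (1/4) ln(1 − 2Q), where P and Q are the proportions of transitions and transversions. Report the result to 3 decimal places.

Under the Kimura two-parameter model, d = −½ ln(1 − 2P − Q) − ¼ ln(1 − 2Q).
1 − 2P − Q = 0.5836, giving −½ ln(0.5836) = 0.269270.
1 − 2Q = 0.7432, giving −¼ ln(0.7432) = 0.074198.
d = 0.269270 + 0.074198 = 0.343468.

0.343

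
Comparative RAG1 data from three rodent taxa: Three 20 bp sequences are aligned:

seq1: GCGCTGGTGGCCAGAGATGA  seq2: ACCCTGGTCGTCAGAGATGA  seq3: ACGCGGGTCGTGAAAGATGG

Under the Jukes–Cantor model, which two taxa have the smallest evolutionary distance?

seq1 and seq2

seq1–seq2: 4/20 differ, p = 0.200, d = 0.233.
seq1–seq3: 7/20 differ, p = 0.350, d = 0.471.
seq2–seq3: 5/20 differ, p = 0.250, d = 0.304.
The smallest distance is between seq1 and seq2.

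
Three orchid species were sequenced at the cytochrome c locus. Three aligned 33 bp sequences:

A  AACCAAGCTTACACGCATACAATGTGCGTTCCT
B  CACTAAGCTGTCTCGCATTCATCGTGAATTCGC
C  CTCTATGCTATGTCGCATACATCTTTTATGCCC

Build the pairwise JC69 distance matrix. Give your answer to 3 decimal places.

A–B: 12/33 sites differ → p ≈ 0.363636, d = −0.75 ln(1 − 0.484848) = 0.497470 ≈ 0.497.
A–C: 16/33 sites differ → p ≈ 0.484848, d = −0.75 ln(1 − 0.646464) = 0.779827 ≈ 0.780.
B–C: 10/33 sites differ → p ≈ 0.30303, d = −0.75 ln(1 − 0.40404) = 0.388186 ≈ 0.388.

d(A,B) = 0.497, d(A,C) = 0.780, d(B,C) = 0.388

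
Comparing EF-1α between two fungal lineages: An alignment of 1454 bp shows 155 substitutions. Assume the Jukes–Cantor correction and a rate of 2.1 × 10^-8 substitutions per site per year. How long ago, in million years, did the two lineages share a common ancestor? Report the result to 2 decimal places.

p = 155/1454 ≈ 0.106602.
d = −(3/4) ln(1 − 4p/3) = −0.75 ln(1 − 0.142136) = −0.75 ln(0.857864)
  = −0.75 × (-0.153310) = 0.114983 substitutions/site.
Under a molecular clock d = 2μt, so t = d/(2μ) = 0.114983 / (2 × 2.1 × 10^-8) = 2.74 million years.

2.74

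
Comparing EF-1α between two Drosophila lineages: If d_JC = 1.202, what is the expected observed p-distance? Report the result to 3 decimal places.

0.599

p = (3/4)(1 − e^(−4d/3)) = 0.75 × (1 − e^(-1.602667)) = 0.75 × (1 − 0.201359) = 0.598981.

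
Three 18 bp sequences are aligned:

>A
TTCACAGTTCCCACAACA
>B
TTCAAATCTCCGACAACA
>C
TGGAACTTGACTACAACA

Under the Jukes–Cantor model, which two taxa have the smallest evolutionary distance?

A–B: 4/18 differ, p = 0.222, d = 0.264.
A–C: 8/18 differ, p = 0.444, d = 0.673.
B–C: 7/18 differ, p = 0.389, d = 0.548.
The smallest distance is between A and B.

A and B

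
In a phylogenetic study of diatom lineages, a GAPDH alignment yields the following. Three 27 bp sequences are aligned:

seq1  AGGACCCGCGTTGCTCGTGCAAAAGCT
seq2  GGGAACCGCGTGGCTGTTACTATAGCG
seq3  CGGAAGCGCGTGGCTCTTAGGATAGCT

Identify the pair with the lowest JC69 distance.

seq2 and seq3

seq1–seq2: 9/27 differ, p = 0.333, d = 0.441.
seq1–seq3: 9/27 differ, p = 0.333, d = 0.441.
seq2–seq3: 6/27 differ, p = 0.222, d = 0.264.
The smallest distance is between seq2 and seq3.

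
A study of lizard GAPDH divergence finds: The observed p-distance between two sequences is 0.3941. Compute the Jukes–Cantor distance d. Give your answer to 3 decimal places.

d = −(3/4) ln(1 − 4p/3) = −0.75 ln(1 − 0.525467) = −0.75 ln(0.474533)
  = −0.75 × (-0.745424) = 0.559068 substitutions/site.

0.559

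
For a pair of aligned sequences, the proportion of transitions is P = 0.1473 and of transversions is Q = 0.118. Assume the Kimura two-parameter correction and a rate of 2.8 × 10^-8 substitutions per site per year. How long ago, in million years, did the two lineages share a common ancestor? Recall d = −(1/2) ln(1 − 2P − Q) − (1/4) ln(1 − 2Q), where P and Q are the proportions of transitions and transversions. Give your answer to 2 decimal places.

Under the Kimura two-parameter model, d = −½ ln(1 − 2P − Q) − ¼ ln(1 − 2Q).
1 − 2P − Q = 0.5874, giving −½ ln(0.5874) = 0.266025.
1 − 2Q = 0.764, giving −¼ ln(0.764) = 0.067297.
d = 0.266025 + 0.067297 = 0.333322.
Under a molecular clock d = 2μt, so t = d/(2μ) = 0.333322 / (2 × 2.8 × 10^-8) = 5.95 million years.

5.95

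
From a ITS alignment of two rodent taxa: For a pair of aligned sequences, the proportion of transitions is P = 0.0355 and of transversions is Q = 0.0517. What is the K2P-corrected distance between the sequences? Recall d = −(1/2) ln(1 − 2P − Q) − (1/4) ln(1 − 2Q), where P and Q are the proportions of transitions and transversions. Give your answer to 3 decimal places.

0.093

Under the Kimura two-parameter model, d = −½ ln(1 − 2P − Q) − ¼ ln(1 − 2Q).
1 − 2P − Q = 0.8773, giving −½ ln(0.8773) = 0.065453.
1 − 2Q = 0.8966, giving −¼ ln(0.8966) = 0.027286.
d = 0.065453 + 0.027286 = 0.092739.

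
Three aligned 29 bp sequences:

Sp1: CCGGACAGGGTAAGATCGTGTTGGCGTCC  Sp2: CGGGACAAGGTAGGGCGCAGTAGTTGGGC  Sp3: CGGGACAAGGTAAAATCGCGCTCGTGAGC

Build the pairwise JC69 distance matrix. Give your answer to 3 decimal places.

Sp1–Sp2: 13/29 sites differ → p ≈ 0.448276, d = −0.75 ln(1 − 0.597701) = 0.682920 ≈ 0.683.
Sp1–Sp3: 9/29 sites differ → p ≈ 0.310345, d = −0.75 ln(1 − 0.413793) = 0.400562 ≈ 0.401.
Sp2–Sp3: 12/29 sites differ → p ≈ 0.413793, d = −0.75 ln(1 − 0.551724) = 0.601760 ≈ 0.602.

d(Sp1,Sp2) = 0.683, d(Sp1,Sp3) = 0.401, d(Sp2,Sp3) = 0.602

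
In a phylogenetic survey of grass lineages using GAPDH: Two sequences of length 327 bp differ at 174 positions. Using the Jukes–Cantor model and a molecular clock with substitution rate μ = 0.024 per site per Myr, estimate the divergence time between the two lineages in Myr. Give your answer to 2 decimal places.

p = 174/327 ≈ 0.53211.
d = −(3/4) ln(1 − 4p/3) = −0.75 ln(1 − 0.70948) = −0.75 ln(0.29052)
  = −0.75 × (-1.236083) = 0.927062 substitutions/site.
Under a molecular clock d = 2μt, so t = d/(2μ) = 0.927062 / (2 × 0.024) = 19.31 Myr.

19.31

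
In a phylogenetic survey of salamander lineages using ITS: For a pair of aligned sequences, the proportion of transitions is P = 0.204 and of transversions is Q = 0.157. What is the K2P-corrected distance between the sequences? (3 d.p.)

Under the Kimura two-parameter model, d = −½ ln(1 − 2P − Q) − ¼ ln(1 − 2Q).
1 − 2P − Q = 0.435, giving −½ ln(0.435) = 0.416205.
1 − 2Q = 0.686, giving −¼ ln(0.686) = 0.094219.
d = 0.416205 + 0.094219 = 0.510424.

0.510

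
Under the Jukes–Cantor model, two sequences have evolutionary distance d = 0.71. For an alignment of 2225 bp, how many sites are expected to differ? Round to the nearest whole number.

1021

Invert JC69: p = (3/4)(1 − e^(−4d/3)) = 0.75 × (1 − e^(-0.946667)) = 0.75 × (1 − 0.388032) = 0.458976.
Expected differing sites = pL ≈ 0.458976 × 2225 = 1021.2216 ≈ 1021.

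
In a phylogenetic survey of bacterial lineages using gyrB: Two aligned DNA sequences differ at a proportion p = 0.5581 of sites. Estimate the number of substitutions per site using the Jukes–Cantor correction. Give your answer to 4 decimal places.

d = −(3/4) ln(1 − 4p/3) = −0.75 ln(1 − 0.744133) = −0.75 ln(0.255867)
  = −0.75 × (-1.363098) = 1.022324 substitutions/site.

1.0223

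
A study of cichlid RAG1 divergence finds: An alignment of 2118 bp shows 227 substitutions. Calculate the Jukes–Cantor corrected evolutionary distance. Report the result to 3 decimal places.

0.116

p = 227/2118 ≈ 0.107177.
d = −(3/4) ln(1 − 4p/3) = −0.75 ln(1 − 0.142903) = −0.75 ln(0.857097)
  = −0.75 × (-0.154204) = 0.115653 substitutions/site.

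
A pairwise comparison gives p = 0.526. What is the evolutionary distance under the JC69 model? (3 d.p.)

0.906

d = −(3/4) ln(1 − 4p/3) = −0.75 ln(1 − 0.701333) = −0.75 ln(0.298667)
  = −0.75 × (-1.208426) = 0.906320 substitutions/site.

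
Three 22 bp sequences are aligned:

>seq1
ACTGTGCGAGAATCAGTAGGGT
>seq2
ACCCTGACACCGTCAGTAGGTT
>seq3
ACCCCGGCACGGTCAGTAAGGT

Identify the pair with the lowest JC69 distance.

seq2 and seq3

seq1–seq2: 8/22 differ, p = 0.364, d = 0.497.
seq1–seq3: 9/22 differ, p = 0.409, d = 0.591.
seq2–seq3: 5/22 differ, p = 0.227, d = 0.271.
The smallest distance is between seq2 and seq3.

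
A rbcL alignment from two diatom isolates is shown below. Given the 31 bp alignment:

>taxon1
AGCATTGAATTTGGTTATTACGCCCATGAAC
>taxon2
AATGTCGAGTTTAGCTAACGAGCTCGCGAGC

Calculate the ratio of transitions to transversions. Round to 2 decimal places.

6.50

Transitions are A↔G and C↔T; transversions are all other mismatches.
Transitions: 13. Transversions: 2.
R = 13/2 = 6.50.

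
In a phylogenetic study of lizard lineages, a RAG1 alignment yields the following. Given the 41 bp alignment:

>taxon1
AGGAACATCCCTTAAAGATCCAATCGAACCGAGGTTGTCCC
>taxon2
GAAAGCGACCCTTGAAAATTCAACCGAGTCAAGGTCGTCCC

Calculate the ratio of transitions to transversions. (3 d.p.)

Transitions are A↔G and C↔T; transversions are all other mismatches.
Transitions: 13. Transversions: 1.
R = 13/1 = 13.000.

13.000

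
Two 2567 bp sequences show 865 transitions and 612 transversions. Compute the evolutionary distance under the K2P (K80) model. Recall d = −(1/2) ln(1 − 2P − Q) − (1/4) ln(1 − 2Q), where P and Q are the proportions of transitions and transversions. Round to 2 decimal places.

P = 865/2567 ≈ 0.336969 and Q = 612/2567 ≈ 0.238411.
Under the Kimura two-parameter model, d = −½ ln(1 − 2P − Q) − ¼ ln(1 − 2Q).
1 − 2P − Q = 0.087651, giving −½ ln(0.087651) = 1.217196.
1 − 2Q = 0.523178, giving −¼ ln(0.523178) = 0.161958.
d = 1.217196 + 0.161958 = 1.379154.

1.38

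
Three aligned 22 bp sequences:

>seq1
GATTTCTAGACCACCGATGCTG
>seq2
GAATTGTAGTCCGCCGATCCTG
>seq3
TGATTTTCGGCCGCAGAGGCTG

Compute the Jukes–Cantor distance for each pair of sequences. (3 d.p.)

d(seq1,seq2) = 0.271, d(seq1,seq3) = 0.591, d(seq2,seq3) = 0.497

seq1–seq2: 5/22 sites differ → p ≈ 0.227273, d = −0.75 ln(1 − 0.303031) = 0.270761 ≈ 0.271.
seq1–seq3: 9/22 sites differ → p ≈ 0.409091, d = −0.75 ln(1 − 0.545455) = 0.591344 ≈ 0.591.
seq2–seq3: 8/22 sites differ → p ≈ 0.363636, d = −0.75 ln(1 − 0.484848) = 0.497470 ≈ 0.497.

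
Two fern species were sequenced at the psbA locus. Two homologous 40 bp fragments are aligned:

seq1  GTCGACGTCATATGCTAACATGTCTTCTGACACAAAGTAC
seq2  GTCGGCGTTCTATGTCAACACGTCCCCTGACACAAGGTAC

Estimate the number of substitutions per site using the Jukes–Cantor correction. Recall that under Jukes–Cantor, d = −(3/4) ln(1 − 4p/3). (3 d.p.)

The sequences differ at 9 of 40 sites (5, 9, 10, 15, 16, 21, 25, 26, 36), so p = 9/40 = 0.225.
d = −(3/4) ln(1 − 4p/3) = −0.75 ln(1 − 0.3) = −0.75 ln(0.7)
  = −0.75 × (-0.356675) = 0.267506 substitutions/site.

0.268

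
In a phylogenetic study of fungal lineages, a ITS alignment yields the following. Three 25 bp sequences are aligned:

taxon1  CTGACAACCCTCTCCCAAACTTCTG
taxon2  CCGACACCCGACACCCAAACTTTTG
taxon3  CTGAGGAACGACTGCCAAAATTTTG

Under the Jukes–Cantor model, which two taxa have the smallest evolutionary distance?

taxon1–taxon2: 6/25 differ, p = 0.240, d = 0.289.
taxon1–taxon3: 8/25 differ, p = 0.320, d = 0.417.
taxon2–taxon3: 8/25 differ, p = 0.320, d = 0.417.
The smallest distance is between taxon1 and taxon2.

taxon1 and taxon2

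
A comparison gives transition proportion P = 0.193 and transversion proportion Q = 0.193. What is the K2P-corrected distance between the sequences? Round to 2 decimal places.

0.55

Under the Kimura two-parameter model, d = −½ ln(1 − 2P − Q) − ¼ ln(1 − 2Q).
1 − 2P − Q = 0.421, giving −½ ln(0.421) = 0.432561.
1 − 2Q = 0.614, giving −¼ ln(0.614) = 0.121940.
d = 0.432561 + 0.121940 = 0.554501.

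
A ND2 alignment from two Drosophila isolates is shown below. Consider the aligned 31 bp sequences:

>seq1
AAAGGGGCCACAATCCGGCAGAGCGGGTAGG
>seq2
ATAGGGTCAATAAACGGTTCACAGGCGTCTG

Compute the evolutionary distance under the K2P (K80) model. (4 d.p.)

Of 31 sites, 4 differences are transitions and 12 are transversions, so P = 4/31 ≈ 0.129032 and Q = 12/31 ≈ 0.387097.
Under the Kimura two-parameter model, d = −½ ln(1 − 2P − Q) − ¼ ln(1 − 2Q).
1 − 2P − Q = 0.354839, giving −½ ln(0.354839) = 0.518046.
1 − 2Q = 0.225806, giving −¼ ln(0.225806) = 0.372020.
d = 0.518046 + 0.372020 = 0.890066.

0.8901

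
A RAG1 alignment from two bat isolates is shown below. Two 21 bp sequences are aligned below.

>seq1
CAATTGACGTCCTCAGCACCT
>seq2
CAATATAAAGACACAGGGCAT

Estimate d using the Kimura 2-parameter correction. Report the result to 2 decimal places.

Of 21 sites, 2 differences are transitions and 8 are transversions, so P = 2/21 ≈ 0.095238 and Q = 8/21 ≈ 0.380952.
Under the Kimura two-parameter model, d = −½ ln(1 − 2P − Q) − ¼ ln(1 − 2Q).
1 − 2P − Q = 0.428572, giving −½ ln(0.428572) = 0.423648.
1 − 2Q = 0.238096, giving −¼ ln(0.238096) = 0.358770.
d = 0.423648 + 0.358770 = 0.782418.

0.78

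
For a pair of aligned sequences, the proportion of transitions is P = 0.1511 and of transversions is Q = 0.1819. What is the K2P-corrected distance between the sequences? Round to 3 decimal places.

Under the Kimura two-parameter model, d = −½ ln(1 − 2P − Q) − ¼ ln(1 − 2Q).
1 − 2P − Q = 0.5159, giving −½ ln(0.5159) = 0.330921.
1 − 2Q = 0.6362, giving −¼ ln(0.6362) = 0.113061.
d = 0.330921 + 0.113061 = 0.443982.

0.444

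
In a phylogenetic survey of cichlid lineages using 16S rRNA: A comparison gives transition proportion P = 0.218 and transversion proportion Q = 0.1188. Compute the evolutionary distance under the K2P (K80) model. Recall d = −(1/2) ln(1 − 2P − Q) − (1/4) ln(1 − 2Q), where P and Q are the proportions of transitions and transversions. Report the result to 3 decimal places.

0.472

Under the Kimura two-parameter model, d = −½ ln(1 − 2P − Q) − ¼ ln(1 − 2Q).
1 − 2P − Q = 0.4452, giving −½ ln(0.4452) = 0.404616.
1 − 2Q = 0.7624, giving −¼ ln(0.7624) = 0.067821.
d = 0.404616 + 0.067821 = 0.472437.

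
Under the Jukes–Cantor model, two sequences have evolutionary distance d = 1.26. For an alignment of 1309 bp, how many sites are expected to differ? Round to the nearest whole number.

799

Invert JC69: p = (3/4)(1 − e^(−4d/3)) = 0.75 × (1 − e^(-1.68)) = 0.75 × (1 − 0.186374) = 0.610220.
Expected differing sites = pL ≈ 0.610220 × 1309 = 798.77798 ≈ 799.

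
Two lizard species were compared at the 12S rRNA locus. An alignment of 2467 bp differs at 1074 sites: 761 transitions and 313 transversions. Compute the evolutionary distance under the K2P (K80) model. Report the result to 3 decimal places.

0.754

P = 761/2467 ≈ 0.308472 and Q = 313/2467 ≈ 0.126875.
Under the Kimura two-parameter model, d = −½ ln(1 − 2P − Q) − ¼ ln(1 − 2Q).
1 − 2P − Q = 0.256181, giving −½ ln(0.256181) = 0.680936.
1 − 2Q = 0.74625, giving −¼ ln(0.74625) = 0.073174.
d = 0.680936 + 0.073174 = 0.754110.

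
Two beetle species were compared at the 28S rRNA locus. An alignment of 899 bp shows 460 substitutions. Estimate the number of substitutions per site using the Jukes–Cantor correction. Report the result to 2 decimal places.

p = 460/899 ≈ 0.51168.
d = −(3/4) ln(1 − 4p/3) = −0.75 ln(1 − 0.68224) = −0.75 ln(0.31776)
  = −0.75 × (-1.146459) = 0.859844 substitutions/site.

0.86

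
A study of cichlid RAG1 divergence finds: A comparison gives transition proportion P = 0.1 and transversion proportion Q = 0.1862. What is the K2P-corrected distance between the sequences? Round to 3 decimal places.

0.361

Under the Kimura two-parameter model, d = −½ ln(1 − 2P − Q) − ¼ ln(1 − 2Q).
1 − 2P − Q = 0.6138, giving −½ ln(0.6138) = 0.244043.
1 − 2Q = 0.6276, giving −¼ ln(0.6276) = 0.116463.
d = 0.244043 + 0.116463 = 0.360506.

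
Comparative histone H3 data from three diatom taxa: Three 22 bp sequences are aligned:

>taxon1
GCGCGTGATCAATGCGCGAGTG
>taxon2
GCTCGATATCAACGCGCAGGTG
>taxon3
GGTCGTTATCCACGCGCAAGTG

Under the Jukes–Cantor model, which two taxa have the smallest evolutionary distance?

taxon2 and taxon3

taxon1–taxon2: 6/22 differ, p = 0.273, d = 0.339.
taxon1–taxon3: 6/22 differ, p = 0.273, d = 0.339.
taxon2–taxon3: 4/22 differ, p = 0.182, d = 0.208.
The smallest distance is between taxon2 and taxon3.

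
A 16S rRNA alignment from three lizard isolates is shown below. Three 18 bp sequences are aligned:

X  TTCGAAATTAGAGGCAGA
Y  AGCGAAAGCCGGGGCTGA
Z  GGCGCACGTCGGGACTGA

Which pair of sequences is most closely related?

X–Y: 7/18 differ, p = 0.389, d = 0.548.
X–Z: 9/18 differ, p = 0.500, d = 0.824.
Y–Z: 5/18 differ, p = 0.278, d = 0.347.
The smallest distance is between Y and Z.

Y and Z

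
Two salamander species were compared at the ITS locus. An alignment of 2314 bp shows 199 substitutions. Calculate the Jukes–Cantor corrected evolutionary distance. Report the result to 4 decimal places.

0.0913

p = 199/2314 ≈ 0.085998.
d = −(3/4) ln(1 − 4p/3) = −0.75 ln(1 − 0.114664) = −0.75 ln(0.885336)
  = −0.75 × (-0.121788) = 0.091341 substitutions/site.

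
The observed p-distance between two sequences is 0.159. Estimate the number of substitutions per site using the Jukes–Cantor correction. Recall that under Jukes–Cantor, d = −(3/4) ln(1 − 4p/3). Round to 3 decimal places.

d = −(3/4) ln(1 − 4p/3) = −0.75 ln(1 − 0.212) = −0.75 ln(0.788)
  = −0.75 × (-0.238257) = 0.178693 substitutions/site.

0.179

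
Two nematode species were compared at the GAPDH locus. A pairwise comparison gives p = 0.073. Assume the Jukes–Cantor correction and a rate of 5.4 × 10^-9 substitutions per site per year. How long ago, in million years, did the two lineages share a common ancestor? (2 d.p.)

7.11

d = −(3/4) ln(1 − 4p/3) = −0.75 ln(1 − 0.097333) = −0.75 ln(0.902667)
  = −0.75 × (-0.102402) = 0.076802 substitutions/site.
Under a molecular clock d = 2μt, so t = d/(2μ) = 0.076802 / (2 × 5.4 × 10^-9) = 7.11 million years.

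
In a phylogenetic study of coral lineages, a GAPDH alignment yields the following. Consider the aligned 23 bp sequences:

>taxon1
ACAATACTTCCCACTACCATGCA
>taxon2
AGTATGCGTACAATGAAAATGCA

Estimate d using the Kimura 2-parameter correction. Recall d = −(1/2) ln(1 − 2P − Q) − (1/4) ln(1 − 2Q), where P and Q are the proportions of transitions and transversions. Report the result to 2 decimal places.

0.67

Of 23 sites, 2 differences are transitions and 8 are transversions, so P = 2/23 ≈ 0.086957 and Q = 8/23 ≈ 0.347826.
Under the Kimura two-parameter model, d = −½ ln(1 − 2P − Q) − ¼ ln(1 − 2Q).
1 − 2P − Q = 0.47826, giving −½ ln(0.47826) = 0.368800.
1 − 2Q = 0.304348, giving −¼ ln(0.304348) = 0.297396.
d = 0.368800 + 0.297396 = 0.666196.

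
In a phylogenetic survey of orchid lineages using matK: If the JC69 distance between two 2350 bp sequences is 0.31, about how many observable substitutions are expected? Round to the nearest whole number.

Invert JC69: p = (3/4)(1 − e^(−4d/3)) = 0.75 × (1 − e^(-0.413333)) = 0.75 × (1 − 0.661442) = 0.253919.
Expected differing sites = pL ≈ 0.253919 × 2350 = 596.70965 ≈ 597.

597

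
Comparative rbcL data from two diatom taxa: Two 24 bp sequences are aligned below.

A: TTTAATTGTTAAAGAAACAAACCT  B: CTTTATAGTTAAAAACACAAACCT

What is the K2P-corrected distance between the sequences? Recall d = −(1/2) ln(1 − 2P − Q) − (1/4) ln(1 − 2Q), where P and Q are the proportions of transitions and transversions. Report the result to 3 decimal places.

0.244

Of 24 sites, 2 differences are transitions and 3 are transversions, so P = 2/24 ≈ 0.083333 and Q = 3/24 = 0.125.
Under the Kimura two-parameter model, d = −½ ln(1 − 2P − Q) − ¼ ln(1 − 2Q).
1 − 2P − Q = 0.708334, giving −½ ln(0.708334) = 0.172420.
1 − 2Q = 0.75, giving −¼ ln(0.75) = 0.071921.
d = 0.172420 + 0.071921 = 0.244341.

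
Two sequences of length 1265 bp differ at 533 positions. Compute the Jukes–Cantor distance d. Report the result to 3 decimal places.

0.619

p = 533/1265 ≈ 0.421344.
d = −(3/4) ln(1 − 4p/3) = −0.75 ln(1 − 0.561792) = −0.75 ln(0.438208)
  = −0.75 × (-0.825062) = 0.618797 substitutions/site.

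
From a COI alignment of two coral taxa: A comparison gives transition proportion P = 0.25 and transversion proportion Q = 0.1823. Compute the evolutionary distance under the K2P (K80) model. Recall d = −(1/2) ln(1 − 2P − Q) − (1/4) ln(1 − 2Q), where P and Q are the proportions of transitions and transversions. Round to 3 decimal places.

0.687

Under the Kimura two-parameter model, d = −½ ln(1 − 2P − Q) − ¼ ln(1 − 2Q).
1 − 2P − Q = 0.3177, giving −½ ln(0.3177) = 0.573324.
1 − 2Q = 0.6354, giving −¼ ln(0.6354) = 0.113375.
d = 0.573324 + 0.113375 = 0.686699.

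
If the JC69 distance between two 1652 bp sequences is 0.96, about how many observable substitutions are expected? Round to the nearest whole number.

895

Invert JC69: p = (3/4)(1 − e^(−4d/3)) = 0.75 × (1 − e^(-1.28)) = 0.75 × (1 − 0.278037) = 0.541472.
Expected differing sites = pL ≈ 0.541472 × 1652 = 894.511744 ≈ 895.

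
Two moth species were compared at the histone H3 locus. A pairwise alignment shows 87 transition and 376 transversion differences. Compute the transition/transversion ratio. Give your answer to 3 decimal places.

0.231

R = 87/376 = 0.231382… ≈ 0.231 (to 3 d.p.).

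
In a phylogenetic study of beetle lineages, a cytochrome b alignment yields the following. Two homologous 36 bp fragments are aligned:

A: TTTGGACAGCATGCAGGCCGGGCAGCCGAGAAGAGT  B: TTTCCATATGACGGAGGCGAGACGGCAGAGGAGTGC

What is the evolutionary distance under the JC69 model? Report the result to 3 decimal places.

The sequences differ at 15 of 36 sites, so p = 15/36 ≈ 0.416667.
d = −(3/4) ln(1 − 4p/3) = −0.75 ln(1 − 0.555556) = −0.75 ln(0.444444)
  = −0.75 × (-0.810931) = 0.608198 substitutions/site.

0.608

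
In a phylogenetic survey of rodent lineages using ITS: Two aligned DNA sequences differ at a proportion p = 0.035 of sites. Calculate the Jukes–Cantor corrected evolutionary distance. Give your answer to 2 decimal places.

0.04

d = −(3/4) ln(1 − 4p/3) = −0.75 ln(1 − 0.046667) = −0.75 ln(0.953333)
  = −0.75 × (-0.047791) = 0.035843 substitutions/site.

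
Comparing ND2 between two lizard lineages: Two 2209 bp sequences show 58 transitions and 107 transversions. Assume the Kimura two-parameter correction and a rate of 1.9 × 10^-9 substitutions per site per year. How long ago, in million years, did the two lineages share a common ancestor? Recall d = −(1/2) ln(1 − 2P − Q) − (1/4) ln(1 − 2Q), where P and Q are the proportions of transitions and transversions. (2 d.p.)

20.71

P = 58/2209 ≈ 0.026256 and Q = 107/2209 ≈ 0.048438.
Under the Kimura two-parameter model, d = −½ ln(1 − 2P − Q) − ¼ ln(1 − 2Q).
1 − 2P − Q = 0.89905, giving −½ ln(0.89905) = 0.053208.
1 − 2Q = 0.903124, giving −¼ ln(0.903124) = 0.025474.
d = 0.053208 + 0.025474 = 0.078682.
Under a molecular clock d = 2μt, so t = d/(2μ) = 0.078682 / (2 × 1.9 × 10^-9) = 20.71 million years.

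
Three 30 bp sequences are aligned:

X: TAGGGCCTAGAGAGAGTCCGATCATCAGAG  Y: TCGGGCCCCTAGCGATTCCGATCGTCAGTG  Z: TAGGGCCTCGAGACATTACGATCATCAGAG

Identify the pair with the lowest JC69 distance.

X–Y: 8/30 differ, p = 0.267, d = 0.330.
X–Z: 4/30 differ, p = 0.133, d = 0.147.
Y–Z: 8/30 differ, p = 0.267, d = 0.330.
The smallest distance is between X and Z.

X and Z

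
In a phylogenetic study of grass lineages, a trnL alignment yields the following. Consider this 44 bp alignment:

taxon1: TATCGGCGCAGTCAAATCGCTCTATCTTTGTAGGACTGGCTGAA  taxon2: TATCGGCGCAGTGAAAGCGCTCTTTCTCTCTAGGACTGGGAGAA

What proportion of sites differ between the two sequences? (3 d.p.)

The sequences differ at 7 of 44 positions (sites 13, 17, 24, 28, 30, 40, 41).
p = 7/44 = 0.159090… ≈ 0.159 (to 3 d.p.).

0.159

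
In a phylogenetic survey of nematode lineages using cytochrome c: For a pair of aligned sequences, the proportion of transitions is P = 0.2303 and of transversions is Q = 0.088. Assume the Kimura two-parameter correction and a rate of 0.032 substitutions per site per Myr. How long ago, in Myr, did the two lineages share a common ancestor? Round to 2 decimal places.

6.97

Under the Kimura two-parameter model, d = −½ ln(1 − 2P − Q) − ¼ ln(1 − 2Q).
1 − 2P − Q = 0.4514, giving −½ ln(0.4514) = 0.397701.
1 − 2Q = 0.824, giving −¼ ln(0.824) = 0.048396.
d = 0.397701 + 0.048396 = 0.446097.
Under a molecular clock d = 2μt, so t = d/(2μ) = 0.446097 / (2 × 0.032) = 6.97 Myr.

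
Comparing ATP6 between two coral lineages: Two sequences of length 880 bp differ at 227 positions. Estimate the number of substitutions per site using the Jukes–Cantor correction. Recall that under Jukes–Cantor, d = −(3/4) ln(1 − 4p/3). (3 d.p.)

0.316

p = 227/880 ≈ 0.257955.
d = −(3/4) ln(1 − 4p/3) = −0.75 ln(1 − 0.34394) = −0.75 ln(0.65606)
  = −0.75 × (-0.421503) = 0.316127 substitutions/site.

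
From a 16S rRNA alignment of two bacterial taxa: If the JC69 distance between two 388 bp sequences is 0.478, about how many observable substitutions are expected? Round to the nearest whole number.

137

Invert JC69: p = (3/4)(1 − e^(−4d/3)) = 0.75 × (1 − e^(-0.637333)) = 0.75 × (1 − 0.528701) = 0.353474.
Expected differing sites = pL ≈ 0.353474 × 388 = 137.147912 ≈ 137.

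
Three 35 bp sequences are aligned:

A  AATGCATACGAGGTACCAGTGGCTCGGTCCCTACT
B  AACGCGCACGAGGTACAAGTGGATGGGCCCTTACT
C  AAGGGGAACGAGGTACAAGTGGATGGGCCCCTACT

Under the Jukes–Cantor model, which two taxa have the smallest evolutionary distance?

A–B: 8/35 differ, p = 0.229, d = 0.273.
A–C: 8/35 differ, p = 0.229, d = 0.273.
B–C: 4/35 differ, p = 0.114, d = 0.124.
The smallest distance is between B and C.

B and C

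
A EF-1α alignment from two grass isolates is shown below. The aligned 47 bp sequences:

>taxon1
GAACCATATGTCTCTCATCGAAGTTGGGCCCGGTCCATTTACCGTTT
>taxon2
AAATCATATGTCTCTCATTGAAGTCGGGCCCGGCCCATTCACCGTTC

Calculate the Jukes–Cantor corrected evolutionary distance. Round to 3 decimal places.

The sequences differ at 7 of 47 sites (1, 4, 19, 25, 34, 40, 47), so p = 7/47 ≈ 0.148936.
d = −(3/4) ln(1 − 4p/3) = −0.75 ln(1 − 0.198581) = −0.75 ln(0.801419)
  = −0.75 × (-0.221371) = 0.166028 substitutions/site.

0.166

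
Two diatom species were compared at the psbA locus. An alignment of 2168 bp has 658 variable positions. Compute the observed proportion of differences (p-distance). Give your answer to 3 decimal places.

p = 658/2168 = 0.303505… ≈ 0.304 (to 3 d.p.).

0.304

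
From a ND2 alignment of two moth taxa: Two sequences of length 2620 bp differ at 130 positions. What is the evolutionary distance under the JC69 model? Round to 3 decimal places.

0.051

p = 130/2620 ≈ 0.049618.
d = −(3/4) ln(1 − 4p/3) = −0.75 ln(1 − 0.066157) = −0.75 ln(0.933843)
  = −0.75 × (-0.068447) = 0.051335 substitutions/site.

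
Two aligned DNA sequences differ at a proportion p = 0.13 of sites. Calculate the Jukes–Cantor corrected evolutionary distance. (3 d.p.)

0.143

d = −(3/4) ln(1 − 4p/3) = −0.75 ln(1 − 0.173333) = −0.75 ln(0.826667)
  = −0.75 × (-0.190353) = 0.142765 substitutions/site.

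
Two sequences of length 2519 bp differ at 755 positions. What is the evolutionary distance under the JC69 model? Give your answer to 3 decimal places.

p = 755/2519 ≈ 0.299722.
d = −(3/4) ln(1 − 4p/3) = −0.75 ln(1 − 0.399629) = −0.75 ln(0.600371)
  = −0.75 × (-0.510207) = 0.382655 substitutions/site.

0.383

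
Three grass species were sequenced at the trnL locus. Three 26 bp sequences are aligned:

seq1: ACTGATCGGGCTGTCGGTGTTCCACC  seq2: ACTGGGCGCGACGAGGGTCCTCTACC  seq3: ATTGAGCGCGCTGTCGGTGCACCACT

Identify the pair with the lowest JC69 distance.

seq1 and seq3

seq1–seq2: 10/26 differ, p = 0.385, d = 0.539.
seq1–seq3: 6/26 differ, p = 0.231, d = 0.276.
seq2–seq3: 10/26 differ, p = 0.385, d = 0.539.
The smallest distance is between seq1 and seq3.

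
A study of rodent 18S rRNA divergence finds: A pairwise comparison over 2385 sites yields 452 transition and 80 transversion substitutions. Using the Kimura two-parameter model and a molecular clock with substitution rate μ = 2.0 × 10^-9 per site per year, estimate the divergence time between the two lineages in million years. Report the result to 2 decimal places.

70.84

P = 452/2385 ≈ 0.189518 and Q = 80/2385 ≈ 0.033543.
Under the Kimura two-parameter model, d = −½ ln(1 − 2P − Q) − ¼ ln(1 − 2Q).
1 − 2P − Q = 0.587421, giving −½ ln(0.587421) = 0.266007.
1 − 2Q = 0.932914, giving −¼ ln(0.932914) = 0.017361.
d = 0.266007 + 0.017361 = 0.283368.
Under a molecular clock d = 2μt, so t = d/(2μ) = 0.283368 / (2 × 2.0 × 10^-9) = 70.84 million years.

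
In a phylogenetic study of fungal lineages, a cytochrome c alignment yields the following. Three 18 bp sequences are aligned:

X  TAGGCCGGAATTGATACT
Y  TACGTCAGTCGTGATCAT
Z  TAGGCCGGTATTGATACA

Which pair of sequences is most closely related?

X and Z

X–Y: 8/18 differ, p = 0.444, d = 0.673.
X–Z: 2/18 differ, p = 0.111, d = 0.120.
Y–Z: 8/18 differ, p = 0.444, d = 0.673.
The smallest distance is between X and Z.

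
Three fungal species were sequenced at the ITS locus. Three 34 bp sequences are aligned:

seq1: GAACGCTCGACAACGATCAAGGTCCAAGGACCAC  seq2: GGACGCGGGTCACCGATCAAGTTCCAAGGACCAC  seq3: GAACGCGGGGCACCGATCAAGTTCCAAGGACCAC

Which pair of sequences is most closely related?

seq1–seq2: 6/34 differ, p = 0.176, d = 0.201.
seq1–seq3: 5/34 differ, p = 0.147, d = 0.164.
seq2–seq3: 2/34 differ, p = 0.059, d = 0.061.
The smallest distance is between seq2 and seq3.

seq2 and seq3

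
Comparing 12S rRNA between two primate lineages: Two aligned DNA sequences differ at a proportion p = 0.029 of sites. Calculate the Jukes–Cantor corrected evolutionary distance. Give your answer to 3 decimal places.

d = −(3/4) ln(1 − 4p/3) = −0.75 ln(1 − 0.038667) = −0.75 ln(0.961333)
  = −0.75 × (-0.039434) = 0.029576 substitutions/site.

0.030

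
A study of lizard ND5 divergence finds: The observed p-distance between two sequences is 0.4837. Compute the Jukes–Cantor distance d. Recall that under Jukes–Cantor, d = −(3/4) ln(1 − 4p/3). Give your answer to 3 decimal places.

0.777

d = −(3/4) ln(1 − 4p/3) = −0.75 ln(1 − 0.644933) = −0.75 ln(0.355067)
  = −0.75 × (-1.035449) = 0.776587 substitutions/site.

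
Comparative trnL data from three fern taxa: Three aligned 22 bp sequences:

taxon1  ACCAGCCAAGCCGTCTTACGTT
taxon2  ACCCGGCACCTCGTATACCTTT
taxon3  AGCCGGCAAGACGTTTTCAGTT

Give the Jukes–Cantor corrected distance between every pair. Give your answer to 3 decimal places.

d(taxon1,taxon2) = 0.591, d(taxon1,taxon3) = 0.414, d(taxon2,taxon3) = 0.497

taxon1–taxon2: 9/22 sites differ → p ≈ 0.409091, d = −0.75 ln(1 − 0.545455) = 0.591344 ≈ 0.591.
taxon1–taxon3: 7/22 sites differ → p ≈ 0.318182, d = −0.75 ln(1 − 0.424243) = 0.414052 ≈ 0.414.
taxon2–taxon3: 8/22 sites differ → p ≈ 0.363636, d = −0.75 ln(1 − 0.484848) = 0.497470 ≈ 0.497.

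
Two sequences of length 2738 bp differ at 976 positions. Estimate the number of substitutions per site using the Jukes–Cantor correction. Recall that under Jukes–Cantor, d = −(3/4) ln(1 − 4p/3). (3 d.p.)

p = 976/2738 ≈ 0.356465.
d = −(3/4) ln(1 − 4p/3) = −0.75 ln(1 − 0.475287) = −0.75 ln(0.524713)
  = −0.75 × (-0.644904) = 0.483678 substitutions/site.

0.484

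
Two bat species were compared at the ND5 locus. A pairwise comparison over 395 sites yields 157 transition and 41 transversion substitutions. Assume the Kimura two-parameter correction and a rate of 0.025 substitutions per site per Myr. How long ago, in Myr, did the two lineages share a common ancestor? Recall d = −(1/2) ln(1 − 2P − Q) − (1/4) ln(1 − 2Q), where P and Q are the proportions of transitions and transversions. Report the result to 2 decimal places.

24.06

P = 157/395 ≈ 0.397468 and Q = 41/395 ≈ 0.103797.
Under the Kimura two-parameter model, d = −½ ln(1 − 2P − Q) − ¼ ln(1 − 2Q).
1 − 2P − Q = 0.101267, giving −½ ln(0.101267) = 1.144997.
1 − 2Q = 0.792406, giving −¼ ln(0.792406) = 0.058170.
d = 1.144997 + 0.058170 = 1.203167.
Under a molecular clock d = 2μt, so t = d/(2μ) = 1.203167 / (2 × 0.025) = 24.06 Myr.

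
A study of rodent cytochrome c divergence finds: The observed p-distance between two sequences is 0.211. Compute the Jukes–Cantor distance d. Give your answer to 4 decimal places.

0.2478

d = −(3/4) ln(1 − 4p/3) = −0.75 ln(1 − 0.281333) = −0.75 ln(0.718667)
  = −0.75 × (-0.330357) = 0.247768 substitutions/site.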